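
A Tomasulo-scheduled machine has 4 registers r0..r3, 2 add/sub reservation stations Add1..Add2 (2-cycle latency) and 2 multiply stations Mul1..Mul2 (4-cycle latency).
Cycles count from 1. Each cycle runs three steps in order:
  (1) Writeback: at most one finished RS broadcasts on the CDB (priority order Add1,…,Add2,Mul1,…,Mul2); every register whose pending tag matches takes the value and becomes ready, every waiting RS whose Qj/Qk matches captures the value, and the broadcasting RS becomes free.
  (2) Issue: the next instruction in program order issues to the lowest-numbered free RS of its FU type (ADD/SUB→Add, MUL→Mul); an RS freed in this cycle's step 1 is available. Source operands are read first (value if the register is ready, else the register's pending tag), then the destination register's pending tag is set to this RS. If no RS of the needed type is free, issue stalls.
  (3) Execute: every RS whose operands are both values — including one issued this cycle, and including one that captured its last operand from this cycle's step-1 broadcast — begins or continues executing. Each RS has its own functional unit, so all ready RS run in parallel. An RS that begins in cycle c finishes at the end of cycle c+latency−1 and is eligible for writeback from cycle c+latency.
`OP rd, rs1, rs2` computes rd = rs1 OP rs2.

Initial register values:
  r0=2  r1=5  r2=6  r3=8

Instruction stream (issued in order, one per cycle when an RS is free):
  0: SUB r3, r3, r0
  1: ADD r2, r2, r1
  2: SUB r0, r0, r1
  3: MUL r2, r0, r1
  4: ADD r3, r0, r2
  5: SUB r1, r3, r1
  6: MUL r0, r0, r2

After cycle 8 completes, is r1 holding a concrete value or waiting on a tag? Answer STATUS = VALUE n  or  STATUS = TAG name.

STATUS = TAG Add2

c1: issue SUB r3<-Add1 | r0:2,r1:5,r2:6,r3:Add1
c2: issue ADD r2<-Add2 | r0:2,r1:5,r2:Add2,r3:Add1
c3: CDB Add1=6; issue SUB r0<-Add1 | r0:Add1,r1:5,r2:Add2,r3:6
c4: CDB Add2=11; issue MUL r2<-Mul1 | r0:Add1,r1:5,r2:Mul1,r3:6
c5: CDB Add1=-3; issue ADD r3<-Add1 | r0:-3,r1:5,r2:Mul1,r3:Add1
c6: issue SUB r1<-Add2 | r0:-3,r1:Add2,r2:Mul1,r3:Add1
c7: issue MUL r0<-Mul2 | r0:Mul2,r1:Add2,r2:Mul1,r3:Add1
c8: - | r0:Mul2,r1:Add2,r2:Mul1,r3:Add1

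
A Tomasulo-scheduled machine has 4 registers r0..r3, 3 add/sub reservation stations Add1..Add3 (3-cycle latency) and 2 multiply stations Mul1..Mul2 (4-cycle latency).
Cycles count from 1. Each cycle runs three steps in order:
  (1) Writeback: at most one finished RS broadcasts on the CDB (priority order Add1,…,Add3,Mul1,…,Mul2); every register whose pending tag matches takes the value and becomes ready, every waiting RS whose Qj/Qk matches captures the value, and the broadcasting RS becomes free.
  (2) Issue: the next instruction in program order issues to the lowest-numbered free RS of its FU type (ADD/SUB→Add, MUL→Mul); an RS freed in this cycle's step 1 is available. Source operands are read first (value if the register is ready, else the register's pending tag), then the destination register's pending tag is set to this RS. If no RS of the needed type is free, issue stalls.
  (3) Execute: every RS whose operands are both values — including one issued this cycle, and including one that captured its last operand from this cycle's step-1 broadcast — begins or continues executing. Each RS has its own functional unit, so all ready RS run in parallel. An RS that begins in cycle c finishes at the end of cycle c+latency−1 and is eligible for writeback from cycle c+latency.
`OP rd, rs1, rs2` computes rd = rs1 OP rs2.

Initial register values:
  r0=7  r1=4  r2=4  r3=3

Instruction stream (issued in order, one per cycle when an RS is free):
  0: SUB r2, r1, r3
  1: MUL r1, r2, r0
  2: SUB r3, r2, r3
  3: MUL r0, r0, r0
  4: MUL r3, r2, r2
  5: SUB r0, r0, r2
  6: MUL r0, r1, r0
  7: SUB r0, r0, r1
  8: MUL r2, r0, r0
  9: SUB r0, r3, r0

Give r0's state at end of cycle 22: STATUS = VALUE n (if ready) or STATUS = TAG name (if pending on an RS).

cycle 1: issue SUB r2<-Add1 // r0:7,r1:4,r2:Add1,r3:3
cycle 2: issue MUL r1<-Mul1 // r0:7,r1:Mul1,r2:Add1,r3:3
cycle 3: issue SUB r3<-Add2 // r0:7,r1:Mul1,r2:Add1,r3:Add2
cycle 4: CDB Add1=1; issue MUL r0<-Mul2 // r0:Mul2,r1:Mul1,r2:1,r3:Add2
cycle 5: stall // r0:Mul2,r1:Mul1,r2:1,r3:Add2
cycle 6: stall // r0:Mul2,r1:Mul1,r2:1,r3:Add2
cycle 7: CDB Add2=-2; stall // r0:Mul2,r1:Mul1,r2:1,r3:-2
cycle 8: CDB Mul1=7; issue MUL r3<-Mul1 // r0:Mul2,r1:7,r2:1,r3:Mul1
cycle 9: CDB Mul2=49; issue SUB r0<-Add1 // r0:Add1,r1:7,r2:1,r3:Mul1
cycle 10: issue MUL r0<-Mul2 // r0:Mul2,r1:7,r2:1,r3:Mul1
cycle 11: issue SUB r0<-Add2 // r0:Add2,r1:7,r2:1,r3:Mul1
cycle 12: CDB Add1=48; stall // r0:Add2,r1:7,r2:1,r3:Mul1
cycle 13: CDB Mul1=1; issue MUL r2<-Mul1 // r0:Add2,r1:7,r2:Mul1,r3:1
cycle 14: issue SUB r0<-Add1 // r0:Add1,r1:7,r2:Mul1,r3:1
cycle 15: - // r0:Add1,r1:7,r2:Mul1,r3:1
cycle 16: CDB Mul2=336 // r0:Add1,r1:7,r2:Mul1,r3:1
cycle 17: - // r0:Add1,r1:7,r2:Mul1,r3:1
cycle 18: - // r0:Add1,r1:7,r2:Mul1,r3:1
cycle 19: CDB Add2=329 // r0:Add1,r1:7,r2:Mul1,r3:1
cycle 20: - // r0:Add1,r1:7,r2:Mul1,r3:1
cycle 21: - // r0:Add1,r1:7,r2:Mul1,r3:1
cycle 22: CDB Add1=-328 // r0:-328,r1:7,r2:Mul1,r3:1

STATUS = VALUE -328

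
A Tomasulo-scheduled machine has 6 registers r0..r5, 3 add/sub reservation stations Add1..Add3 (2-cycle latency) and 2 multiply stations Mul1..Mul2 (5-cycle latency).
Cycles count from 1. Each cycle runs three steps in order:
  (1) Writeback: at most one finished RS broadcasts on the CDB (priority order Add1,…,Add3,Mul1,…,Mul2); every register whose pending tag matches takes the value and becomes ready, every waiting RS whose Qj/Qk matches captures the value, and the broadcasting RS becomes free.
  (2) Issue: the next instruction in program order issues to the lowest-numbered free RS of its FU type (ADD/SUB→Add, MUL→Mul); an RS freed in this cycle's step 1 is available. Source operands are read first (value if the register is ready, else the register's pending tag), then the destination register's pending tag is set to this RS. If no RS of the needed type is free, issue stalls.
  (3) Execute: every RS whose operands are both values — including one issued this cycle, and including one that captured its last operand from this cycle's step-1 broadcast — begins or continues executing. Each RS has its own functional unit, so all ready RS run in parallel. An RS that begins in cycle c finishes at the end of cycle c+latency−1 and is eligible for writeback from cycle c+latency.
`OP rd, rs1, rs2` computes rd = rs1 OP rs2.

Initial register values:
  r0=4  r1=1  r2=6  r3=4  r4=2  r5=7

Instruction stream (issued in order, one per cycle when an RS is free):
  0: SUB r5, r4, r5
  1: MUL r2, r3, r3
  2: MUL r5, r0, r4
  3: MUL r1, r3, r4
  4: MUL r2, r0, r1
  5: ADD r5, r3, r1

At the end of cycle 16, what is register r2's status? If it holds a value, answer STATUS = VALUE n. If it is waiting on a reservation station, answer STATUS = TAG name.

STATUS = TAG Mul2

c1: issue SUB r5<-Add1 | r0:4,r1:1,r2:6,r3:4,r4:2,r5:Add1
c2: issue MUL r2<-Mul1 | r0:4,r1:1,r2:Mul1,r3:4,r4:2,r5:Add1
c3: CDB Add1=-5; issue MUL r5<-Mul2 | r0:4,r1:1,r2:Mul1,r3:4,r4:2,r5:Mul2
c4: stall | r0:4,r1:1,r2:Mul1,r3:4,r4:2,r5:Mul2
c5: stall | r0:4,r1:1,r2:Mul1,r3:4,r4:2,r5:Mul2
c6: stall | r0:4,r1:1,r2:Mul1,r3:4,r4:2,r5:Mul2
c7: CDB Mul1=16; issue MUL r1<-Mul1 | r0:4,r1:Mul1,r2:16,r3:4,r4:2,r5:Mul2
c8: CDB Mul2=8; issue MUL r2<-Mul2 | r0:4,r1:Mul1,r2:Mul2,r3:4,r4:2,r5:8
c9: issue ADD r5<-Add1 | r0:4,r1:Mul1,r2:Mul2,r3:4,r4:2,r5:Add1
c10: - | r0:4,r1:Mul1,r2:Mul2,r3:4,r4:2,r5:Add1
c11: - | r0:4,r1:Mul1,r2:Mul2,r3:4,r4:2,r5:Add1
c12: CDB Mul1=8 | r0:4,r1:8,r2:Mul2,r3:4,r4:2,r5:Add1
c13: - | r0:4,r1:8,r2:Mul2,r3:4,r4:2,r5:Add1
c14: CDB Add1=12 | r0:4,r1:8,r2:Mul2,r3:4,r4:2,r5:12
c15: - | r0:4,r1:8,r2:Mul2,r3:4,r4:2,r5:12
c16: - | r0:4,r1:8,r2:Mul2,r3:4,r4:2,r5:12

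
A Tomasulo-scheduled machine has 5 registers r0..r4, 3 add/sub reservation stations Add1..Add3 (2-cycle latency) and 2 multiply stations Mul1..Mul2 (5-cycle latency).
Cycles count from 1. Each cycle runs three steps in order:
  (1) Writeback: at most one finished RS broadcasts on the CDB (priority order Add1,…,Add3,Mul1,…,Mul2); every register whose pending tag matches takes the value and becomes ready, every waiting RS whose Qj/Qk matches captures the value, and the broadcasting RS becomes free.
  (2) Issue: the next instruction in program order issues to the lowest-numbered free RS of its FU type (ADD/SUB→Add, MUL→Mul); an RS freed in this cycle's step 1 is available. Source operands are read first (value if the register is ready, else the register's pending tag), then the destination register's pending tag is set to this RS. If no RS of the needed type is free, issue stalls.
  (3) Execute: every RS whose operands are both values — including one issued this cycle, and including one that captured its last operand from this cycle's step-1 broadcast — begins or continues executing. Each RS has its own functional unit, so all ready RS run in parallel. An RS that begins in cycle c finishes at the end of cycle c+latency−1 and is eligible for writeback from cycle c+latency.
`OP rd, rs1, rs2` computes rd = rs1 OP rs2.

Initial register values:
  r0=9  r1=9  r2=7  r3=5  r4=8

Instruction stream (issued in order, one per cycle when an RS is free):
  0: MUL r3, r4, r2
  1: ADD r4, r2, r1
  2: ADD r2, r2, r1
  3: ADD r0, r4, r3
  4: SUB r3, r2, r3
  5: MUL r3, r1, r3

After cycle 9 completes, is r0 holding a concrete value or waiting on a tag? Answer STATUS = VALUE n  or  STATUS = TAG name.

c1: issue MUL r3<-Mul1 | r0:9,r1:9,r2:7,r3:Mul1,r4:8
c2: issue ADD r4<-Add1 | r0:9,r1:9,r2:7,r3:Mul1,r4:Add1
c3: issue ADD r2<-Add2 | r0:9,r1:9,r2:Add2,r3:Mul1,r4:Add1
c4: CDB Add1=16; issue ADD r0<-Add1 | r0:Add1,r1:9,r2:Add2,r3:Mul1,r4:16
c5: CDB Add2=16; issue SUB r3<-Add2 | r0:Add1,r1:9,r2:16,r3:Add2,r4:16
c6: CDB Mul1=56; issue MUL r3<-Mul1 | r0:Add1,r1:9,r2:16,r3:Mul1,r4:16
c7: - | r0:Add1,r1:9,r2:16,r3:Mul1,r4:16
c8: CDB Add1=72 | r0:72,r1:9,r2:16,r3:Mul1,r4:16
c9: CDB Add2=-40 | r0:72,r1:9,r2:16,r3:Mul1,r4:16

STATUS = VALUE 72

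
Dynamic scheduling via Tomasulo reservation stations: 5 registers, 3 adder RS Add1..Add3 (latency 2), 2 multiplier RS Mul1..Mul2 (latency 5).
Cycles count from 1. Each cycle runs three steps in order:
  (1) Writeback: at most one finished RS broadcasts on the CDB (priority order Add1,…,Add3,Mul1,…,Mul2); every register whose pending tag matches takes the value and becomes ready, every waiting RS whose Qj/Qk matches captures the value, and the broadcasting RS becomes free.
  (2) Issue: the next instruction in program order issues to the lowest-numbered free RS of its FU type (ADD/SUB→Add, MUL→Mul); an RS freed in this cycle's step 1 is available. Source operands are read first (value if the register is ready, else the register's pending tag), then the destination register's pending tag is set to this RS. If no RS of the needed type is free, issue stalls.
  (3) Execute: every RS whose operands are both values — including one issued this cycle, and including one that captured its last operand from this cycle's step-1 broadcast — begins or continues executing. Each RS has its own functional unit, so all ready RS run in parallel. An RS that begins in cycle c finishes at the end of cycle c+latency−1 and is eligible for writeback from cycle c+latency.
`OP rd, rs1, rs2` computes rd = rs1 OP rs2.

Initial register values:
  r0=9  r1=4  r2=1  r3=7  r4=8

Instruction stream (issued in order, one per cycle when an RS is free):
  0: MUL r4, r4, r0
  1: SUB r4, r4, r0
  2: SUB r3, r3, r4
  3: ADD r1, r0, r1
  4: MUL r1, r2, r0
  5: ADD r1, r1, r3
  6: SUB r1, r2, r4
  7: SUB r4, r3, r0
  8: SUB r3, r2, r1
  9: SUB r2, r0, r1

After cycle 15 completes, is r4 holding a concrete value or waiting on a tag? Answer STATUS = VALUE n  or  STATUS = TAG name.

c1: issue MUL r4<-Mul1 | r0:9,r1:4,r2:1,r3:7,r4:Mul1
c2: issue SUB r4<-Add1 | r0:9,r1:4,r2:1,r3:7,r4:Add1
c3: issue SUB r3<-Add2 | r0:9,r1:4,r2:1,r3:Add2,r4:Add1
c4: issue ADD r1<-Add3 | r0:9,r1:Add3,r2:1,r3:Add2,r4:Add1
c5: issue MUL r1<-Mul2 | r0:9,r1:Mul2,r2:1,r3:Add2,r4:Add1
c6: CDB Add3=13; issue ADD r1<-Add3 | r0:9,r1:Add3,r2:1,r3:Add2,r4:Add1
c7: CDB Mul1=72; stall | r0:9,r1:Add3,r2:1,r3:Add2,r4:Add1
c8: stall | r0:9,r1:Add3,r2:1,r3:Add2,r4:Add1
c9: CDB Add1=63; issue SUB r1<-Add1 | r0:9,r1:Add1,r2:1,r3:Add2,r4:63
c10: CDB Mul2=9; stall | r0:9,r1:Add1,r2:1,r3:Add2,r4:63
c11: CDB Add1=-62; issue SUB r4<-Add1 | r0:9,r1:-62,r2:1,r3:Add2,r4:Add1
c12: CDB Add2=-56; issue SUB r3<-Add2 | r0:9,r1:-62,r2:1,r3:Add2,r4:Add1
c13: stall | r0:9,r1:-62,r2:1,r3:Add2,r4:Add1
c14: CDB Add1=-65; issue SUB r2<-Add1 | r0:9,r1:-62,r2:Add1,r3:Add2,r4:-65
c15: CDB Add2=63 | r0:9,r1:-62,r2:Add1,r3:63,r4:-65

STATUS = VALUE -65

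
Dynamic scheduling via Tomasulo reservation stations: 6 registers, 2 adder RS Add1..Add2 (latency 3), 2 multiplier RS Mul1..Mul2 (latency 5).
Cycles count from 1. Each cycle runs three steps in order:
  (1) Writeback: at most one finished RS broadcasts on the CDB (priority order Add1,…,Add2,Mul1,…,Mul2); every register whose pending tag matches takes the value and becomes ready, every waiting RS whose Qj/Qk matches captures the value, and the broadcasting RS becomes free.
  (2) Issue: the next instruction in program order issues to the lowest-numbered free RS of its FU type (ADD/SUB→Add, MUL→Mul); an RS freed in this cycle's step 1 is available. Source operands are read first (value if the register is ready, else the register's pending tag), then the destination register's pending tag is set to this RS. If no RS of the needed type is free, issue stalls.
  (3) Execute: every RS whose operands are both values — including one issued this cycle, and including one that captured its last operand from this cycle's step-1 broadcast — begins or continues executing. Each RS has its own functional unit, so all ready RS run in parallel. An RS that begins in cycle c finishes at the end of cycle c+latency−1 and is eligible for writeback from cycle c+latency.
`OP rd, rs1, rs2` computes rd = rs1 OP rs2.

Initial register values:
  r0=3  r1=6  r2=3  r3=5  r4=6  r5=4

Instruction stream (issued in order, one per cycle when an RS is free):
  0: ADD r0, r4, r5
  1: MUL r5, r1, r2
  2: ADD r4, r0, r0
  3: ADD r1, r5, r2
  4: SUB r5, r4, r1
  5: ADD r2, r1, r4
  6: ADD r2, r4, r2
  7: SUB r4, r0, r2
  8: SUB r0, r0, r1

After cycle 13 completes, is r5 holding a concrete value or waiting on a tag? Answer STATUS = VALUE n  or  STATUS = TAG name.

cycle 1: issue ADD r0<-Add1 // r0:Add1,r1:6,r2:3,r3:5,r4:6,r5:4
cycle 2: issue MUL r5<-Mul1 // r0:Add1,r1:6,r2:3,r3:5,r4:6,r5:Mul1
cycle 3: issue ADD r4<-Add2 // r0:Add1,r1:6,r2:3,r3:5,r4:Add2,r5:Mul1
cycle 4: CDB Add1=10; issue ADD r1<-Add1 // r0:10,r1:Add1,r2:3,r3:5,r4:Add2,r5:Mul1
cycle 5: stall // r0:10,r1:Add1,r2:3,r3:5,r4:Add2,r5:Mul1
cycle 6: stall // r0:10,r1:Add1,r2:3,r3:5,r4:Add2,r5:Mul1
cycle 7: CDB Add2=20; issue SUB r5<-Add2 // r0:10,r1:Add1,r2:3,r3:5,r4:20,r5:Add2
cycle 8: CDB Mul1=18; stall // r0:10,r1:Add1,r2:3,r3:5,r4:20,r5:Add2
cycle 9: stall // r0:10,r1:Add1,r2:3,r3:5,r4:20,r5:Add2
cycle 10: stall // r0:10,r1:Add1,r2:3,r3:5,r4:20,r5:Add2
cycle 11: CDB Add1=21; issue ADD r2<-Add1 // r0:10,r1:21,r2:Add1,r3:5,r4:20,r5:Add2
cycle 12: stall // r0:10,r1:21,r2:Add1,r3:5,r4:20,r5:Add2
cycle 13: stall // r0:10,r1:21,r2:Add1,r3:5,r4:20,r5:Add2

STATUS = TAG Add2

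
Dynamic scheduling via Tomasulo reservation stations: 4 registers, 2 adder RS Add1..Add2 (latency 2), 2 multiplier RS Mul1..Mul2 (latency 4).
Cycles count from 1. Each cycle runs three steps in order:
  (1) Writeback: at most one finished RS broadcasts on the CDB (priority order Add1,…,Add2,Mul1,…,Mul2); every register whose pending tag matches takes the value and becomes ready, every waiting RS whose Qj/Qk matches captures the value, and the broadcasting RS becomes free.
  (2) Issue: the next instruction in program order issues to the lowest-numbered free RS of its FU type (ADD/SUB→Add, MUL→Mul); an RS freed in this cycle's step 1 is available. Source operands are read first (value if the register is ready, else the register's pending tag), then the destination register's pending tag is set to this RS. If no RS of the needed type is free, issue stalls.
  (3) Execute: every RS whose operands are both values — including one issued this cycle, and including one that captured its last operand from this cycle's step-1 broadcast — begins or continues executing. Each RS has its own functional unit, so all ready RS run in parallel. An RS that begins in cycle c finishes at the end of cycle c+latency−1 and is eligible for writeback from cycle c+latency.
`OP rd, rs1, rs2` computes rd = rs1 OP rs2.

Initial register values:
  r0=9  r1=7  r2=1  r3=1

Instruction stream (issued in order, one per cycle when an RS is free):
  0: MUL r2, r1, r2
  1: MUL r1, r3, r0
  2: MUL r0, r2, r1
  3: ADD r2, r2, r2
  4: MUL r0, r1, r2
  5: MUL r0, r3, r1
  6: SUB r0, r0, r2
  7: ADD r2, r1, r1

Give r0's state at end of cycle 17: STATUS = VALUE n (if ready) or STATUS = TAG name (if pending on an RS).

c1: issue MUL r2<-Mul1 | r0:9,r1:7,r2:Mul1,r3:1
c2: issue MUL r1<-Mul2 | r0:9,r1:Mul2,r2:Mul1,r3:1
c3: stall | r0:9,r1:Mul2,r2:Mul1,r3:1
c4: stall | r0:9,r1:Mul2,r2:Mul1,r3:1
c5: CDB Mul1=7; issue MUL r0<-Mul1 | r0:Mul1,r1:Mul2,r2:7,r3:1
c6: CDB Mul2=9; issue ADD r2<-Add1 | r0:Mul1,r1:9,r2:Add1,r3:1
c7: issue MUL r0<-Mul2 | r0:Mul2,r1:9,r2:Add1,r3:1
c8: CDB Add1=14; stall | r0:Mul2,r1:9,r2:14,r3:1
c9: stall | r0:Mul2,r1:9,r2:14,r3:1
c10: CDB Mul1=63; issue MUL r0<-Mul1 | r0:Mul1,r1:9,r2:14,r3:1
c11: issue SUB r0<-Add1 | r0:Add1,r1:9,r2:14,r3:1
c12: CDB Mul2=126; issue ADD r2<-Add2 | r0:Add1,r1:9,r2:Add2,r3:1
c13: - | r0:Add1,r1:9,r2:Add2,r3:1
c14: CDB Add2=18 | r0:Add1,r1:9,r2:18,r3:1
c15: CDB Mul1=9 | r0:Add1,r1:9,r2:18,r3:1
c16: - | r0:Add1,r1:9,r2:18,r3:1
c17: CDB Add1=-5 | r0:-5,r1:9,r2:18,r3:1

STATUS = VALUE -5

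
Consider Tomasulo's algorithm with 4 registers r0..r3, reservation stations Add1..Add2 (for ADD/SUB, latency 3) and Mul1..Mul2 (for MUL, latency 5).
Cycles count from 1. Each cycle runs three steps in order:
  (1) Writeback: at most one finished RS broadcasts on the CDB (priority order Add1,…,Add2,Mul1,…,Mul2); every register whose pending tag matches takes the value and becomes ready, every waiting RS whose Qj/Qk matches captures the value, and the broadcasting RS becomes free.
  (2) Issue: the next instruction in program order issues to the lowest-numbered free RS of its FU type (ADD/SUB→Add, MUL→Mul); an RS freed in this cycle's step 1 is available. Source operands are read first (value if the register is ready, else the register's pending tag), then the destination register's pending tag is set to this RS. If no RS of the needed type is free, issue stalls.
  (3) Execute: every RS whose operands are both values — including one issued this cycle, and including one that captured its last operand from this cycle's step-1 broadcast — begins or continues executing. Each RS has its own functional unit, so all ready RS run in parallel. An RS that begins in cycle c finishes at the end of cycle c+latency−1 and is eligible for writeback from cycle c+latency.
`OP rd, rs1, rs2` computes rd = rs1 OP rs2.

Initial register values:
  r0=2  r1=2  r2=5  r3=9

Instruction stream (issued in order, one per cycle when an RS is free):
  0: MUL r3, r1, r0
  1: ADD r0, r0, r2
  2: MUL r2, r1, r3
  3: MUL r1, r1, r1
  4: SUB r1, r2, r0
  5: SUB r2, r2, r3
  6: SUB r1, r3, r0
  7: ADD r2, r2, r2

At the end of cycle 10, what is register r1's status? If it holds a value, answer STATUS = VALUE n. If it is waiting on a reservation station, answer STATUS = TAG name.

  c1: issue MUL r3<-Mul1  regs: r0:2,r1:2,r2:5,r3:Mul1
  c2: issue ADD r0<-Add1  regs: r0:Add1,r1:2,r2:5,r3:Mul1
  c3: issue MUL r2<-Mul2  regs: r0:Add1,r1:2,r2:Mul2,r3:Mul1
  c4: stall  regs: r0:Add1,r1:2,r2:Mul2,r3:Mul1
  c5: CDB Add1=7; stall  regs: r0:7,r1:2,r2:Mul2,r3:Mul1
  c6: CDB Mul1=4; issue MUL r1<-Mul1  regs: r0:7,r1:Mul1,r2:Mul2,r3:4
  c7: issue SUB r1<-Add1  regs: r0:7,r1:Add1,r2:Mul2,r3:4
  c8: issue SUB r2<-Add2  regs: r0:7,r1:Add1,r2:Add2,r3:4
  c9: stall  regs: r0:7,r1:Add1,r2:Add2,r3:4
  c10: stall  regs: r0:7,r1:Add1,r2:Add2,r3:4

STATUS = TAG Add1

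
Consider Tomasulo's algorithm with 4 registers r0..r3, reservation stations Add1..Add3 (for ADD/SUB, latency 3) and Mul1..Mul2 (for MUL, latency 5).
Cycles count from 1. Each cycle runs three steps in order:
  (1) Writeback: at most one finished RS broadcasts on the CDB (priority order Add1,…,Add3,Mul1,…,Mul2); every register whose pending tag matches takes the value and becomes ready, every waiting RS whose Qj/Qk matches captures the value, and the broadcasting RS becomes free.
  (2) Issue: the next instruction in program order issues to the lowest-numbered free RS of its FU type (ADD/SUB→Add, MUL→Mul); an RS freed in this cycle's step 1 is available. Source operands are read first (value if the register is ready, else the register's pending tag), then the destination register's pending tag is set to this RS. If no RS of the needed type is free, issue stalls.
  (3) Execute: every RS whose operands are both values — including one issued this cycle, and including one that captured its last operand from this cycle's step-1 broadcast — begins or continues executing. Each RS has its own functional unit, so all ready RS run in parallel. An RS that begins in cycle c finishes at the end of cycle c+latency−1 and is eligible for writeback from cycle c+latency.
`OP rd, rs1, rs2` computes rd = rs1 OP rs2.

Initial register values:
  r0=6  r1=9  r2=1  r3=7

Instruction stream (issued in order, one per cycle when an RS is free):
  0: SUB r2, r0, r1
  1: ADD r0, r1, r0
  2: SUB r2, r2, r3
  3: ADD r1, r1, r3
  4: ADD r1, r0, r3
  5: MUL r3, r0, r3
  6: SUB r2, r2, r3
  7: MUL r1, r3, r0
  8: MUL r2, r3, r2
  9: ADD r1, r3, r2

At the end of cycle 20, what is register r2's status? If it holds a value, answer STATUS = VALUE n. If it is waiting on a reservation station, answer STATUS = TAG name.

  c1: issue SUB r2<-Add1  regs: r0:6,r1:9,r2:Add1,r3:7
  c2: issue ADD r0<-Add2  regs: r0:Add2,r1:9,r2:Add1,r3:7
  c3: issue SUB r2<-Add3  regs: r0:Add2,r1:9,r2:Add3,r3:7
  c4: CDB Add1=-3; issue ADD r1<-Add1  regs: r0:Add2,r1:Add1,r2:Add3,r3:7
  c5: CDB Add2=15; issue ADD r1<-Add2  regs: r0:15,r1:Add2,r2:Add3,r3:7
  c6: issue MUL r3<-Mul1  regs: r0:15,r1:Add2,r2:Add3,r3:Mul1
  c7: CDB Add1=16; issue SUB r2<-Add1  regs: r0:15,r1:Add2,r2:Add1,r3:Mul1
  c8: CDB Add2=22; issue MUL r1<-Mul2  regs: r0:15,r1:Mul2,r2:Add1,r3:Mul1
  c9: CDB Add3=-10; stall  regs: r0:15,r1:Mul2,r2:Add1,r3:Mul1
  c10: stall  regs: r0:15,r1:Mul2,r2:Add1,r3:Mul1
  c11: CDB Mul1=105; issue MUL r2<-Mul1  regs: r0:15,r1:Mul2,r2:Mul1,r3:105
  c12: issue ADD r1<-Add2  regs: r0:15,r1:Add2,r2:Mul1,r3:105
  c13: -  regs: r0:15,r1:Add2,r2:Mul1,r3:105
  c14: CDB Add1=-115  regs: r0:15,r1:Add2,r2:Mul1,r3:105
  c15: -  regs: r0:15,r1:Add2,r2:Mul1,r3:105
  c16: CDB Mul2=1575  regs: r0:15,r1:Add2,r2:Mul1,r3:105
  c17: -  regs: r0:15,r1:Add2,r2:Mul1,r3:105
  c18: -  regs: r0:15,r1:Add2,r2:Mul1,r3:105
  c19: CDB Mul1=-12075  regs: r0:15,r1:Add2,r2:-12075,r3:105
  c20: -  regs: r0:15,r1:Add2,r2:-12075,r3:105

STATUS = VALUE -12075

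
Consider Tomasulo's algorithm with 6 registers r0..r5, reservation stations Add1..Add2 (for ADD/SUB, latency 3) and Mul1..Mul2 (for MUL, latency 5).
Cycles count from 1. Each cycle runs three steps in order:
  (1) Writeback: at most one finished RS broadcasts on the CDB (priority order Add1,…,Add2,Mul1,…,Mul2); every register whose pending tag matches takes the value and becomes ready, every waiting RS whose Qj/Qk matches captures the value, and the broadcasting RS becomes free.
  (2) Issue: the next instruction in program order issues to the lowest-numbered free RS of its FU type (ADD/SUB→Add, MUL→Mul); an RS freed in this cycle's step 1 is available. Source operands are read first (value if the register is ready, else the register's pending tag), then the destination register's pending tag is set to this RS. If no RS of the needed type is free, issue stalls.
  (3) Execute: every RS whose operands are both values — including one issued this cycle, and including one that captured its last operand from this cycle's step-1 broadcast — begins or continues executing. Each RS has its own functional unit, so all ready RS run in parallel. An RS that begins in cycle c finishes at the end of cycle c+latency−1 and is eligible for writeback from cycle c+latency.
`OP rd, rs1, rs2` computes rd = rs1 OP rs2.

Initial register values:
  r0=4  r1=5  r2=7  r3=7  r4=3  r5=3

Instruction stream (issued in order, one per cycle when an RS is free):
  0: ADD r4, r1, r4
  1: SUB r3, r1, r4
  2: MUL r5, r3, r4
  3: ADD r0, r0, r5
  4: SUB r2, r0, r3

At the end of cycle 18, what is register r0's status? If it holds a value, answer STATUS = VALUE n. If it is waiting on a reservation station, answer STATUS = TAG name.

STATUS = VALUE -20

c1: issue ADD r4<-Add1 | r0:4,r1:5,r2:7,r3:7,r4:Add1,r5:3
c2: issue SUB r3<-Add2 | r0:4,r1:5,r2:7,r3:Add2,r4:Add1,r5:3
c3: issue MUL r5<-Mul1 | r0:4,r1:5,r2:7,r3:Add2,r4:Add1,r5:Mul1
c4: CDB Add1=8; issue ADD r0<-Add1 | r0:Add1,r1:5,r2:7,r3:Add2,r4:8,r5:Mul1
c5: stall | r0:Add1,r1:5,r2:7,r3:Add2,r4:8,r5:Mul1
c6: stall | r0:Add1,r1:5,r2:7,r3:Add2,r4:8,r5:Mul1
c7: CDB Add2=-3; issue SUB r2<-Add2 | r0:Add1,r1:5,r2:Add2,r3:-3,r4:8,r5:Mul1
c8: - | r0:Add1,r1:5,r2:Add2,r3:-3,r4:8,r5:Mul1
c9: - | r0:Add1,r1:5,r2:Add2,r3:-3,r4:8,r5:Mul1
c10: - | r0:Add1,r1:5,r2:Add2,r3:-3,r4:8,r5:Mul1
c11: - | r0:Add1,r1:5,r2:Add2,r3:-3,r4:8,r5:Mul1
c12: CDB Mul1=-24 | r0:Add1,r1:5,r2:Add2,r3:-3,r4:8,r5:-24
c13: - | r0:Add1,r1:5,r2:Add2,r3:-3,r4:8,r5:-24
c14: - | r0:Add1,r1:5,r2:Add2,r3:-3,r4:8,r5:-24
c15: CDB Add1=-20 | r0:-20,r1:5,r2:Add2,r3:-3,r4:8,r5:-24
c16: - | r0:-20,r1:5,r2:Add2,r3:-3,r4:8,r5:-24
c17: - | r0:-20,r1:5,r2:Add2,r3:-3,r4:8,r5:-24
c18: CDB Add2=-17 | r0:-20,r1:5,r2:-17,r3:-3,r4:8,r5:-24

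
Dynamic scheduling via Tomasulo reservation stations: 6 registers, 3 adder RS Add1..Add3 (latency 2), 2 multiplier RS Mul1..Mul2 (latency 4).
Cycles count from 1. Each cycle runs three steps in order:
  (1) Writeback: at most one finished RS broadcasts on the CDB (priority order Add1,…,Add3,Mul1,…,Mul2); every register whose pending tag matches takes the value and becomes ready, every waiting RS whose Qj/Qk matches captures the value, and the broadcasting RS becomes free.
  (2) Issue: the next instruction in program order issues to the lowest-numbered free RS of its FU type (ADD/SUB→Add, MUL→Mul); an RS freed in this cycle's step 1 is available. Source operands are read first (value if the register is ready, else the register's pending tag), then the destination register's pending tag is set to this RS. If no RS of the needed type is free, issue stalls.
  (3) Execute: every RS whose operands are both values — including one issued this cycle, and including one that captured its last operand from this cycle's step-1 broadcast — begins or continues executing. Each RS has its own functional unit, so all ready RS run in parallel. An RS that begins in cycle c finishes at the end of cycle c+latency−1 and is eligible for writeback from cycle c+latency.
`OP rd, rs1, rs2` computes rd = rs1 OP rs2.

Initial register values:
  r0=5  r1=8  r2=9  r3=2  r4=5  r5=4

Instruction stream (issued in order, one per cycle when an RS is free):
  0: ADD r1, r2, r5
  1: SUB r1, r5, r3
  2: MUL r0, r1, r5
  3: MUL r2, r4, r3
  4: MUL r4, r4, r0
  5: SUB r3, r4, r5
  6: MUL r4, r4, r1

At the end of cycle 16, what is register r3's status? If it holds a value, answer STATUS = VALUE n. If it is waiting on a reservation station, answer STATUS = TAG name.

STATUS = VALUE 36

cycle 1: issue ADD r1<-Add1 // r0:5,r1:Add1,r2:9,r3:2,r4:5,r5:4
cycle 2: issue SUB r1<-Add2 // r0:5,r1:Add2,r2:9,r3:2,r4:5,r5:4
cycle 3: CDB Add1=13; issue MUL r0<-Mul1 // r0:Mul1,r1:Add2,r2:9,r3:2,r4:5,r5:4
cycle 4: CDB Add2=2; issue MUL r2<-Mul2 // r0:Mul1,r1:2,r2:Mul2,r3:2,r4:5,r5:4
cycle 5: stall // r0:Mul1,r1:2,r2:Mul2,r3:2,r4:5,r5:4
cycle 6: stall // r0:Mul1,r1:2,r2:Mul2,r3:2,r4:5,r5:4
cycle 7: stall // r0:Mul1,r1:2,r2:Mul2,r3:2,r4:5,r5:4
cycle 8: CDB Mul1=8; issue MUL r4<-Mul1 // r0:8,r1:2,r2:Mul2,r3:2,r4:Mul1,r5:4
cycle 9: CDB Mul2=10; issue SUB r3<-Add1 // r0:8,r1:2,r2:10,r3:Add1,r4:Mul1,r5:4
cycle 10: issue MUL r4<-Mul2 // r0:8,r1:2,r2:10,r3:Add1,r4:Mul2,r5:4
cycle 11: - // r0:8,r1:2,r2:10,r3:Add1,r4:Mul2,r5:4
cycle 12: CDB Mul1=40 // r0:8,r1:2,r2:10,r3:Add1,r4:Mul2,r5:4
cycle 13: - // r0:8,r1:2,r2:10,r3:Add1,r4:Mul2,r5:4
cycle 14: CDB Add1=36 // r0:8,r1:2,r2:10,r3:36,r4:Mul2,r5:4
cycle 15: - // r0:8,r1:2,r2:10,r3:36,r4:Mul2,r5:4
cycle 16: CDB Mul2=80 // r0:8,r1:2,r2:10,r3:36,r4:80,r5:4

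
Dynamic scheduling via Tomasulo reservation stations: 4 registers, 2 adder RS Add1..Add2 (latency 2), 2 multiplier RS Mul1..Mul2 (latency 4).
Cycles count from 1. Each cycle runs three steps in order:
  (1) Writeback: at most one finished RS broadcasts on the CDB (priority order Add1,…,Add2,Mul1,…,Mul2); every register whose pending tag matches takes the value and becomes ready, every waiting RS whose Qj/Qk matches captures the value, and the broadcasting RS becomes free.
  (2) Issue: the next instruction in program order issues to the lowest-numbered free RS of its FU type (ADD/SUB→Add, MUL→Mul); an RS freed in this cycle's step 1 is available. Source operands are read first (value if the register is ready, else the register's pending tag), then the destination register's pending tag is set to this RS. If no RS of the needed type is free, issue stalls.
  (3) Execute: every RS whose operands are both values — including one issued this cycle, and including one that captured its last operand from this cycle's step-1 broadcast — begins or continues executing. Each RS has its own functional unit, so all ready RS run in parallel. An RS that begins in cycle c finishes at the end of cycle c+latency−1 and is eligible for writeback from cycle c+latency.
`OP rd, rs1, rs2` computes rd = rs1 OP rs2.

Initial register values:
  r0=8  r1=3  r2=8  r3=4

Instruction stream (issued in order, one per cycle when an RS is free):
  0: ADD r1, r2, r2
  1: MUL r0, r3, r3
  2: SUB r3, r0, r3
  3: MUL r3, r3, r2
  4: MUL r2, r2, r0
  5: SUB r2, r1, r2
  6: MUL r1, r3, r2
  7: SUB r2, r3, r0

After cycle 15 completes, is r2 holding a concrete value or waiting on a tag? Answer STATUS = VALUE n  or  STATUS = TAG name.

STATUS = VALUE 80

c1: issue ADD r1<-Add1 | r0:8,r1:Add1,r2:8,r3:4
c2: issue MUL r0<-Mul1 | r0:Mul1,r1:Add1,r2:8,r3:4
c3: CDB Add1=16; issue SUB r3<-Add1 | r0:Mul1,r1:16,r2:8,r3:Add1
c4: issue MUL r3<-Mul2 | r0:Mul1,r1:16,r2:8,r3:Mul2
c5: stall | r0:Mul1,r1:16,r2:8,r3:Mul2
c6: CDB Mul1=16; issue MUL r2<-Mul1 | r0:16,r1:16,r2:Mul1,r3:Mul2
c7: issue SUB r2<-Add2 | r0:16,r1:16,r2:Add2,r3:Mul2
c8: CDB Add1=12; stall | r0:16,r1:16,r2:Add2,r3:Mul2
c9: stall | r0:16,r1:16,r2:Add2,r3:Mul2
c10: CDB Mul1=128; issue MUL r1<-Mul1 | r0:16,r1:Mul1,r2:Add2,r3:Mul2
c11: issue SUB r2<-Add1 | r0:16,r1:Mul1,r2:Add1,r3:Mul2
c12: CDB Add2=-112 | r0:16,r1:Mul1,r2:Add1,r3:Mul2
c13: CDB Mul2=96 | r0:16,r1:Mul1,r2:Add1,r3:96
c14: - | r0:16,r1:Mul1,r2:Add1,r3:96
c15: CDB Add1=80 | r0:16,r1:Mul1,r2:80,r3:96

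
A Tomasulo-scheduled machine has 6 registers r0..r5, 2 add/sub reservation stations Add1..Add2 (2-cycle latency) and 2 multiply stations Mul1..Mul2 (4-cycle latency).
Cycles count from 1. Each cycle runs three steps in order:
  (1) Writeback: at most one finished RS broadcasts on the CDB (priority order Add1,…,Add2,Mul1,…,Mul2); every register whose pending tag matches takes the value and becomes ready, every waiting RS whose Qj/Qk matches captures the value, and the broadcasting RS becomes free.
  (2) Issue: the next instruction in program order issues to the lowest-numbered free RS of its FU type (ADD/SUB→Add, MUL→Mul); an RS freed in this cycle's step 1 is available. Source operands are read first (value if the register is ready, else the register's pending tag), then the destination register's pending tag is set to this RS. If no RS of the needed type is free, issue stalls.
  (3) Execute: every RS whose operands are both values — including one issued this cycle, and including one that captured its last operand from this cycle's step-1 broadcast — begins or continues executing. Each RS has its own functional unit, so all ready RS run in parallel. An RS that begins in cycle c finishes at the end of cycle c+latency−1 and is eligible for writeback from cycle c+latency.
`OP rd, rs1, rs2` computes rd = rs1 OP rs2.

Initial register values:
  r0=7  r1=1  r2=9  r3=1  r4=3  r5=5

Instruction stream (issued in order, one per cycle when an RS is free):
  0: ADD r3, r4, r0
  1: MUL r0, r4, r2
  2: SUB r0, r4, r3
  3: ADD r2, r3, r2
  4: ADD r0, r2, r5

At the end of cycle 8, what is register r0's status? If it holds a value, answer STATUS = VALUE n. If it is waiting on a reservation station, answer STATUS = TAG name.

c1: issue ADD r3<-Add1 | r0:7,r1:1,r2:9,r3:Add1,r4:3,r5:5
c2: issue MUL r0<-Mul1 | r0:Mul1,r1:1,r2:9,r3:Add1,r4:3,r5:5
c3: CDB Add1=10; issue SUB r0<-Add1 | r0:Add1,r1:1,r2:9,r3:10,r4:3,r5:5
c4: issue ADD r2<-Add2 | r0:Add1,r1:1,r2:Add2,r3:10,r4:3,r5:5
c5: CDB Add1=-7; issue ADD r0<-Add1 | r0:Add1,r1:1,r2:Add2,r3:10,r4:3,r5:5
c6: CDB Add2=19 | r0:Add1,r1:1,r2:19,r3:10,r4:3,r5:5
c7: CDB Mul1=27 | r0:Add1,r1:1,r2:19,r3:10,r4:3,r5:5
c8: CDB Add1=24 | r0:24,r1:1,r2:19,r3:10,r4:3,r5:5

STATUS = VALUE 24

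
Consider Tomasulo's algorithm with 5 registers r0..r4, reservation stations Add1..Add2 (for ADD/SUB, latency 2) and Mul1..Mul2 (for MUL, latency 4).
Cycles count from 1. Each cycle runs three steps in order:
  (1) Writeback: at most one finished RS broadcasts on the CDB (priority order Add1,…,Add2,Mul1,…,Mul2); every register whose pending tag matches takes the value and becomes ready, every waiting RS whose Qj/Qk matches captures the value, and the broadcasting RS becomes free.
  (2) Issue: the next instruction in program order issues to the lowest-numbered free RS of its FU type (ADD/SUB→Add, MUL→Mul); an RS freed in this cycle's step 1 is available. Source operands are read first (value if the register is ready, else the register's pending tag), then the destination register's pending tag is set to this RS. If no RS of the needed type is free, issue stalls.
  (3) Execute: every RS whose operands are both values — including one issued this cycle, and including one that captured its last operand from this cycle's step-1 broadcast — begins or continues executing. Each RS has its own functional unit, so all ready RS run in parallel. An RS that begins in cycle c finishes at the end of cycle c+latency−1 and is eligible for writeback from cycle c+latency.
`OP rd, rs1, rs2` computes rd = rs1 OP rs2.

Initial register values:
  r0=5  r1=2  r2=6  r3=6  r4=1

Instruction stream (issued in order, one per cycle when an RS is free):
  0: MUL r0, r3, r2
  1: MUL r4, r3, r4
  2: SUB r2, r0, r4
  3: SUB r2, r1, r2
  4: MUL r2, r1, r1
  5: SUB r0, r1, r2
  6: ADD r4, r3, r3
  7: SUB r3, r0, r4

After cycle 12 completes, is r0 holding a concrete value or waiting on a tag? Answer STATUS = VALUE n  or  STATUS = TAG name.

STATUS = VALUE -2

  c1: issue MUL r0<-Mul1  regs: r0:Mul1,r1:2,r2:6,r3:6,r4:1
  c2: issue MUL r4<-Mul2  regs: r0:Mul1,r1:2,r2:6,r3:6,r4:Mul2
  c3: issue SUB r2<-Add1  regs: r0:Mul1,r1:2,r2:Add1,r3:6,r4:Mul2
  c4: issue SUB r2<-Add2  regs: r0:Mul1,r1:2,r2:Add2,r3:6,r4:Mul2
  c5: CDB Mul1=36; issue MUL r2<-Mul1  regs: r0:36,r1:2,r2:Mul1,r3:6,r4:Mul2
  c6: CDB Mul2=6; stall  regs: r0:36,r1:2,r2:Mul1,r3:6,r4:6
  c7: stall  regs: r0:36,r1:2,r2:Mul1,r3:6,r4:6
  c8: CDB Add1=30; issue SUB r0<-Add1  regs: r0:Add1,r1:2,r2:Mul1,r3:6,r4:6
  c9: CDB Mul1=4; stall  regs: r0:Add1,r1:2,r2:4,r3:6,r4:6
  c10: CDB Add2=-28; issue ADD r4<-Add2  regs: r0:Add1,r1:2,r2:4,r3:6,r4:Add2
  c11: CDB Add1=-2; issue SUB r3<-Add1  regs: r0:-2,r1:2,r2:4,r3:Add1,r4:Add2
  c12: CDB Add2=12  regs: r0:-2,r1:2,r2:4,r3:Add1,r4:12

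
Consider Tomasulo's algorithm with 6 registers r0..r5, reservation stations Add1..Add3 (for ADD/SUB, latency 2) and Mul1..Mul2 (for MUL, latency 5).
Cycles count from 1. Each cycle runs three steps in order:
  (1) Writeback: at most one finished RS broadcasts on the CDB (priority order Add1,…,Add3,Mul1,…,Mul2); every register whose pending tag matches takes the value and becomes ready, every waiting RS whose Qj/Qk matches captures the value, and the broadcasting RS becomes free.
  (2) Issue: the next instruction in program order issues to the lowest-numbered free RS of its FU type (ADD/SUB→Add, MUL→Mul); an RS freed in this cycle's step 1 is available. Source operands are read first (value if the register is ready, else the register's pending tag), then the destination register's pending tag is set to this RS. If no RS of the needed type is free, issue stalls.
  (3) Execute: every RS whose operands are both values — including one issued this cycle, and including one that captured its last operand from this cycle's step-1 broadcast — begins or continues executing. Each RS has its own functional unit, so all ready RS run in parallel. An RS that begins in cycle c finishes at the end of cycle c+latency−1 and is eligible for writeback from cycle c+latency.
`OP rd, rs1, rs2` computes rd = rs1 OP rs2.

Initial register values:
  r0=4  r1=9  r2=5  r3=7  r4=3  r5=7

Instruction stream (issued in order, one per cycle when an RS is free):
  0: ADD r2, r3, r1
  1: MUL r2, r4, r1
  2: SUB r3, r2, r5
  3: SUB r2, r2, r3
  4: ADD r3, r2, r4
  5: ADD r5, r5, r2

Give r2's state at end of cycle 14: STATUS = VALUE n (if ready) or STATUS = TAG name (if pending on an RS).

c1: issue ADD r2<-Add1 | r0:4,r1:9,r2:Add1,r3:7,r4:3,r5:7
c2: issue MUL r2<-Mul1 | r0:4,r1:9,r2:Mul1,r3:7,r4:3,r5:7
c3: CDB Add1=16; issue SUB r3<-Add1 | r0:4,r1:9,r2:Mul1,r3:Add1,r4:3,r5:7
c4: issue SUB r2<-Add2 | r0:4,r1:9,r2:Add2,r3:Add1,r4:3,r5:7
c5: issue ADD r3<-Add3 | r0:4,r1:9,r2:Add2,r3:Add3,r4:3,r5:7
c6: stall | r0:4,r1:9,r2:Add2,r3:Add3,r4:3,r5:7
c7: CDB Mul1=27; stall | r0:4,r1:9,r2:Add2,r3:Add3,r4:3,r5:7
c8: stall | r0:4,r1:9,r2:Add2,r3:Add3,r4:3,r5:7
c9: CDB Add1=20; issue ADD r5<-Add1 | r0:4,r1:9,r2:Add2,r3:Add3,r4:3,r5:Add1
c10: - | r0:4,r1:9,r2:Add2,r3:Add3,r4:3,r5:Add1
c11: CDB Add2=7 | r0:4,r1:9,r2:7,r3:Add3,r4:3,r5:Add1
c12: - | r0:4,r1:9,r2:7,r3:Add3,r4:3,r5:Add1
c13: CDB Add1=14 | r0:4,r1:9,r2:7,r3:Add3,r4:3,r5:14
c14: CDB Add3=10 | r0:4,r1:9,r2:7,r3:10,r4:3,r5:14

STATUS = VALUE 7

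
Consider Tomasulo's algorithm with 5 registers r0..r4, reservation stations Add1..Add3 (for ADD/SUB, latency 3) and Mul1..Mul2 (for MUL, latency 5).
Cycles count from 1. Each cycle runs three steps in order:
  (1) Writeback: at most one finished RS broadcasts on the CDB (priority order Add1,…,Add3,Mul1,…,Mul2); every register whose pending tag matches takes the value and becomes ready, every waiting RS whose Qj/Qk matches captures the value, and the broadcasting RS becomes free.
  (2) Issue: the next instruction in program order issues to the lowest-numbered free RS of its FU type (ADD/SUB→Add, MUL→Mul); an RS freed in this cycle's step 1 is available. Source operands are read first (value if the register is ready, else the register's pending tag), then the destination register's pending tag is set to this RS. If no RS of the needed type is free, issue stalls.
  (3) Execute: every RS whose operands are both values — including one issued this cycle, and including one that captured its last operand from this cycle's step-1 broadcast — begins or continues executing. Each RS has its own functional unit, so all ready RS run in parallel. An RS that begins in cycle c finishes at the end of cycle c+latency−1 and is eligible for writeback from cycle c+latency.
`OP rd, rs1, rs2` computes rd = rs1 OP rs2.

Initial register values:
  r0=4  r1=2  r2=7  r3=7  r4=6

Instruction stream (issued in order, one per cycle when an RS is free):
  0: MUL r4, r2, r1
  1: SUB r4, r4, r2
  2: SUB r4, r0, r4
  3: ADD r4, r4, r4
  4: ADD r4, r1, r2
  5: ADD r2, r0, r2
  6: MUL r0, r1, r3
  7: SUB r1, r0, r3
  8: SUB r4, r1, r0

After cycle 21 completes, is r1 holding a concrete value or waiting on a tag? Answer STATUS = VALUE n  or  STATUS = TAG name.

cycle 1: issue MUL r4<-Mul1 // r0:4,r1:2,r2:7,r3:7,r4:Mul1
cycle 2: issue SUB r4<-Add1 // r0:4,r1:2,r2:7,r3:7,r4:Add1
cycle 3: issue SUB r4<-Add2 // r0:4,r1:2,r2:7,r3:7,r4:Add2
cycle 4: issue ADD r4<-Add3 // r0:4,r1:2,r2:7,r3:7,r4:Add3
cycle 5: stall // r0:4,r1:2,r2:7,r3:7,r4:Add3
cycle 6: CDB Mul1=14; stall // r0:4,r1:2,r2:7,r3:7,r4:Add3
cycle 7: stall // r0:4,r1:2,r2:7,r3:7,r4:Add3
cycle 8: stall // r0:4,r1:2,r2:7,r3:7,r4:Add3
cycle 9: CDB Add1=7; issue ADD r4<-Add1 // r0:4,r1:2,r2:7,r3:7,r4:Add1
cycle 10: stall // r0:4,r1:2,r2:7,r3:7,r4:Add1
cycle 11: stall // r0:4,r1:2,r2:7,r3:7,r4:Add1
cycle 12: CDB Add1=9; issue ADD r2<-Add1 // r0:4,r1:2,r2:Add1,r3:7,r4:9
cycle 13: CDB Add2=-3; issue MUL r0<-Mul1 // r0:Mul1,r1:2,r2:Add1,r3:7,r4:9
cycle 14: issue SUB r1<-Add2 // r0:Mul1,r1:Add2,r2:Add1,r3:7,r4:9
cycle 15: CDB Add1=11; issue SUB r4<-Add1 // r0:Mul1,r1:Add2,r2:11,r3:7,r4:Add1
cycle 16: CDB Add3=-6 // r0:Mul1,r1:Add2,r2:11,r3:7,r4:Add1
cycle 17: - // r0:Mul1,r1:Add2,r2:11,r3:7,r4:Add1
cycle 18: CDB Mul1=14 // r0:14,r1:Add2,r2:11,r3:7,r4:Add1
cycle 19: - // r0:14,r1:Add2,r2:11,r3:7,r4:Add1
cycle 20: - // r0:14,r1:Add2,r2:11,r3:7,r4:Add1
cycle 21: CDB Add2=7 // r0:14,r1:7,r2:11,r3:7,r4:Add1

STATUS = VALUE 7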